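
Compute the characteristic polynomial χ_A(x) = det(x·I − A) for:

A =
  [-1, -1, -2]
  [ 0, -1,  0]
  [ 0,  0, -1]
x^3 + 3*x^2 + 3*x + 1

Expanding det(x·I − A) (e.g. by cofactor expansion or by noting that A is similar to its Jordan form J, which has the same characteristic polynomial as A) gives
  χ_A(x) = x^3 + 3*x^2 + 3*x + 1
which factors as (x + 1)^3. The eigenvalues (with algebraic multiplicities) are λ = -1 with multiplicity 3.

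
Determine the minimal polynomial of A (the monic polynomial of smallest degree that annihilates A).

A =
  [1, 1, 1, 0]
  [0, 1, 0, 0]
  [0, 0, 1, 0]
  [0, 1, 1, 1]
x^2 - 2*x + 1

The characteristic polynomial is χ_A(x) = (x - 1)^4, so the eigenvalues are known. The minimal polynomial is
  m_A(x) = Π_λ (x − λ)^{k_λ}
where k_λ is the size of the *largest* Jordan block for λ (equivalently, the smallest k with (A − λI)^k v = 0 for every generalised eigenvector v of λ).

  λ = 1: largest Jordan block has size 2, contributing (x − 1)^2

So m_A(x) = (x - 1)^2 = x^2 - 2*x + 1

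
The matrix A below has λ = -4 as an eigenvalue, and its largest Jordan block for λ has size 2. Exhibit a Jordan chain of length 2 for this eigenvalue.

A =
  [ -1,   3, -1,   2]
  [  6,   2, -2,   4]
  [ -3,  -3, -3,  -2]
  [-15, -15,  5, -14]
A Jordan chain for λ = -4 of length 2:
v_1 = (3, 6, -3, -15)ᵀ
v_2 = (1, 0, 0, 0)ᵀ

Let N = A − (-4)·I. We want v_2 with N^2 v_2 = 0 but N^1 v_2 ≠ 0; then v_{j-1} := N · v_j for j = 2, …, 2.

Pick v_2 = (1, 0, 0, 0)ᵀ.
Then v_1 = N · v_2 = (3, 6, -3, -15)ᵀ.

Sanity check: (A − (-4)·I) v_1 = (0, 0, 0, 0)ᵀ = 0. ✓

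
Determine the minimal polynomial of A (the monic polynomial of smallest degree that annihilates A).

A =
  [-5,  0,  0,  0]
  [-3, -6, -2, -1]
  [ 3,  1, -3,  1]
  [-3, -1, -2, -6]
x^2 + 10*x + 25

The characteristic polynomial is χ_A(x) = (x + 5)^4, so the eigenvalues are known. The minimal polynomial is
  m_A(x) = Π_λ (x − λ)^{k_λ}
where k_λ is the size of the *largest* Jordan block for λ (equivalently, the smallest k with (A − λI)^k v = 0 for every generalised eigenvector v of λ).

  λ = -5: largest Jordan block has size 2, contributing (x + 5)^2

So m_A(x) = (x + 5)^2 = x^2 + 10*x + 25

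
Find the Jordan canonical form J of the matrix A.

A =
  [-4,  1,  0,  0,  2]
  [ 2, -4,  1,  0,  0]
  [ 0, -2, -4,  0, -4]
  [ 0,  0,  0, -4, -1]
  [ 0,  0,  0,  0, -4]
J_3(-4) ⊕ J_2(-4)

The characteristic polynomial is
  det(x·I − A) = x^5 + 20*x^4 + 160*x^3 + 640*x^2 + 1280*x + 1024 = (x + 4)^5

Eigenvalues and multiplicities (the geometric multiplicity of λ is n − rank(A − λI), which equals the number of Jordan blocks for λ):
  λ = -4: algebraic multiplicity = 5, geometric multiplicity = 2

Determining the block sizes for each eigenvalue:
  λ = -4: with am = 5 and gm = 2, the partition is not yet determined (e.g. several partitions of 5 into 2 parts exist). Let N = A − (-4)·I. Computing rank(N^1) = 3, rank(N^2) = 1, rank(N^3) = 0; the number of blocks of size ≥ j is rank(N^{j−1}) − rank(N^j), giving [2, 2, 1]. So we have 1 block(s) of size 3, 1 block(s) of size 2 → block sizes [3, 2]

Assembling the blocks gives a Jordan form
J =
  [-4,  1,  0,  0,  0]
  [ 0, -4,  1,  0,  0]
  [ 0,  0, -4,  0,  0]
  [ 0,  0,  0, -4,  1]
  [ 0,  0,  0,  0, -4]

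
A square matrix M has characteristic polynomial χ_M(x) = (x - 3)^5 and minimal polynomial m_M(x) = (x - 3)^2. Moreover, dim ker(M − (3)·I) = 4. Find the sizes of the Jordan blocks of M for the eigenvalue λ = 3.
Block sizes for λ = 3: [2, 1, 1, 1]

Step 1 — from the characteristic polynomial, algebraic multiplicity of λ = 3 is 5. From dim ker(M − (3)·I) = 4, there are exactly 4 Jordan blocks for λ = 3.
Step 2 — from the minimal polynomial, the factor (x − 3)^2 tells us the largest block for λ = 3 has size 2.
Step 3 — with total size 5, 4 blocks, and largest block 2, the block sizes (in nonincreasing order) are [2, 1, 1, 1].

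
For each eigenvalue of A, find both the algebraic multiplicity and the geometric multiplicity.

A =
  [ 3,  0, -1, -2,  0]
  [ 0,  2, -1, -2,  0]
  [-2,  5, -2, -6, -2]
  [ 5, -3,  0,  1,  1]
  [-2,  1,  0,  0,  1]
λ = 1: alg = 5, geom = 2

Step 1 — factor the characteristic polynomial to read off the algebraic multiplicities:
  χ_A(x) = (x - 1)^5

Step 2 — compute geometric multiplicities via the rank-nullity identity g(λ) = n − rank(A − λI):
  rank(A − (1)·I) = 3, so dim ker(A − (1)·I) = n − 3 = 2

Summary:
  λ = 1: algebraic multiplicity = 5, geometric multiplicity = 2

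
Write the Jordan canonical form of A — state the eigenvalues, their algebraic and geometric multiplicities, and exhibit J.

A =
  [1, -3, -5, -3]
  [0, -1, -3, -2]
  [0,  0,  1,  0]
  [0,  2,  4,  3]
J_3(1) ⊕ J_1(1)

The characteristic polynomial is
  det(x·I − A) = x^4 - 4*x^3 + 6*x^2 - 4*x + 1 = (x - 1)^4

Eigenvalues and multiplicities (the geometric multiplicity of λ is n − rank(A − λI), which equals the number of Jordan blocks for λ):
  λ = 1: algebraic multiplicity = 4, geometric multiplicity = 2

Determining the block sizes for each eigenvalue:
  λ = 1: with am = 4 and gm = 2, the partition is not yet determined (e.g. several partitions of 4 into 2 parts exist). Let N = A − (1)·I. Computing rank(N^1) = 2, rank(N^2) = 1, rank(N^3) = 0; the number of blocks of size ≥ j is rank(N^{j−1}) − rank(N^j), giving [2, 1, 1]. So we have 1 block(s) of size 3, 1 block(s) of size 1 → block sizes [3, 1]

Assembling the blocks gives a Jordan form
J =
  [1, 1, 0, 0]
  [0, 1, 1, 0]
  [0, 0, 1, 0]
  [0, 0, 0, 1]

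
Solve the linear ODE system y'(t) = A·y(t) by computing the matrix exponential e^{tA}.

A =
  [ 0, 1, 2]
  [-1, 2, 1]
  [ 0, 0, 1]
e^{tA} =
  [-t*exp(t) + exp(t), t*exp(t), -t^2*exp(t)/2 + 2*t*exp(t)]
  [-t*exp(t), t*exp(t) + exp(t), -t^2*exp(t)/2 + t*exp(t)]
  [0, 0, exp(t)]

Strategy: write A = P · J · P⁻¹ where J is a Jordan canonical form, so e^{tA} = P · e^{tJ} · P⁻¹, and e^{tJ} can be computed block-by-block.

A has Jordan form
J =
  [1, 1, 0]
  [0, 1, 1]
  [0, 0, 1]
(up to reordering of blocks).

Per-block formulas:
  For a 3×3 Jordan block J_3(1): exp(t · J_3(1)) = e^(1t)·(I + t·N + (t^2/2)·N^2), where N is the 3×3 nilpotent shift.

After assembling e^{tJ} and conjugating by P, we get:

e^{tA} =
  [-t*exp(t) + exp(t), t*exp(t), -t^2*exp(t)/2 + 2*t*exp(t)]
  [-t*exp(t), t*exp(t) + exp(t), -t^2*exp(t)/2 + t*exp(t)]
  [0, 0, exp(t)]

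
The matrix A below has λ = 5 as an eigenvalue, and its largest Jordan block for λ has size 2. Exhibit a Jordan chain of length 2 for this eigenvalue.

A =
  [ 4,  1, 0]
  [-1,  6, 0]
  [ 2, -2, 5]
A Jordan chain for λ = 5 of length 2:
v_1 = (-1, -1, 2)ᵀ
v_2 = (1, 0, 0)ᵀ

Let N = A − (5)·I. We want v_2 with N^2 v_2 = 0 but N^1 v_2 ≠ 0; then v_{j-1} := N · v_j for j = 2, …, 2.

Pick v_2 = (1, 0, 0)ᵀ.
Then v_1 = N · v_2 = (-1, -1, 2)ᵀ.

Sanity check: (A − (5)·I) v_1 = (0, 0, 0)ᵀ = 0. ✓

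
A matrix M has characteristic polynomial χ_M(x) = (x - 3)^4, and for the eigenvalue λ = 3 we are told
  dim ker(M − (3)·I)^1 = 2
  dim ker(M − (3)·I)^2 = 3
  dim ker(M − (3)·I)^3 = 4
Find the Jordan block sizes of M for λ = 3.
Block sizes for λ = 3: [3, 1]

From the dimensions of kernels of powers, the number of Jordan blocks of size at least j is d_j − d_{j−1} where d_j = dim ker(N^j) (with d_0 = 0). Computing the differences gives [2, 1, 1].
The number of blocks of size exactly k is (#blocks of size ≥ k) − (#blocks of size ≥ k + 1), so the partition is: 1 block(s) of size 1, 1 block(s) of size 3.
In nonincreasing order the block sizes are [3, 1].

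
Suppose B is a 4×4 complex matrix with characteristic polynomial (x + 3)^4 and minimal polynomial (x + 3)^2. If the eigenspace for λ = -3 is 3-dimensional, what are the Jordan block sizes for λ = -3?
Block sizes for λ = -3: [2, 1, 1]

Step 1 — from the characteristic polynomial, algebraic multiplicity of λ = -3 is 4. From dim ker(B − (-3)·I) = 3, there are exactly 3 Jordan blocks for λ = -3.
Step 2 — from the minimal polynomial, the factor (x + 3)^2 tells us the largest block for λ = -3 has size 2.
Step 3 — with total size 4, 3 blocks, and largest block 2, the block sizes (in nonincreasing order) are [2, 1, 1].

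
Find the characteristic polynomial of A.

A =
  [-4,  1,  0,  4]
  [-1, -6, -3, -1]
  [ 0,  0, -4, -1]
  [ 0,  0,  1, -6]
x^4 + 20*x^3 + 150*x^2 + 500*x + 625

Expanding det(x·I − A) (e.g. by cofactor expansion or by noting that A is similar to its Jordan form J, which has the same characteristic polynomial as A) gives
  χ_A(x) = x^4 + 20*x^3 + 150*x^2 + 500*x + 625
which factors as (x + 5)^4. The eigenvalues (with algebraic multiplicities) are λ = -5 with multiplicity 4.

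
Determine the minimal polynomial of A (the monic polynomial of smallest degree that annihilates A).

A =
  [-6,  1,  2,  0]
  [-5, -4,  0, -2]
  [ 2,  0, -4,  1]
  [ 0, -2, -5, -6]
x^2 + 10*x + 25

The characteristic polynomial is χ_A(x) = (x + 5)^4, so the eigenvalues are known. The minimal polynomial is
  m_A(x) = Π_λ (x − λ)^{k_λ}
where k_λ is the size of the *largest* Jordan block for λ (equivalently, the smallest k with (A − λI)^k v = 0 for every generalised eigenvector v of λ).

  λ = -5: largest Jordan block has size 2, contributing (x + 5)^2

So m_A(x) = (x + 5)^2 = x^2 + 10*x + 25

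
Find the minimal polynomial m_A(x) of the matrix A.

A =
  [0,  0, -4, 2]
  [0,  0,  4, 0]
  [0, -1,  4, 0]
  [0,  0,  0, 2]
x^3 - 4*x^2 + 4*x

The characteristic polynomial is χ_A(x) = x*(x - 2)^3, so the eigenvalues are known. The minimal polynomial is
  m_A(x) = Π_λ (x − λ)^{k_λ}
where k_λ is the size of the *largest* Jordan block for λ (equivalently, the smallest k with (A − λI)^k v = 0 for every generalised eigenvector v of λ).

  λ = 0: largest Jordan block has size 1, contributing (x − 0)
  λ = 2: largest Jordan block has size 2, contributing (x − 2)^2

So m_A(x) = x*(x - 2)^2 = x^3 - 4*x^2 + 4*x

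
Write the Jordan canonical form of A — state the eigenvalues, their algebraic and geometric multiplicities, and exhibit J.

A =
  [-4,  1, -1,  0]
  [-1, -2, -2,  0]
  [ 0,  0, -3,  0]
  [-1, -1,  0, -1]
J_3(-3) ⊕ J_1(-1)

The characteristic polynomial is
  det(x·I − A) = x^4 + 10*x^3 + 36*x^2 + 54*x + 27 = (x + 1)*(x + 3)^3

Eigenvalues and multiplicities (the geometric multiplicity of λ is n − rank(A − λI), which equals the number of Jordan blocks for λ):
  λ = -3: algebraic multiplicity = 3, geometric multiplicity = 1
  λ = -1: algebraic multiplicity = 1, geometric multiplicity = 1

Determining the block sizes for each eigenvalue:
  λ = -3: one block (gm = 1), so the single block has size am = 3 → block sizes [3]
  λ = -1: one block (gm = 1), so the single block has size am = 1 → block sizes [1]

Assembling the blocks gives a Jordan form
J =
  [-3,  1,  0,  0]
  [ 0, -3,  1,  0]
  [ 0,  0, -3,  0]
  [ 0,  0,  0, -1]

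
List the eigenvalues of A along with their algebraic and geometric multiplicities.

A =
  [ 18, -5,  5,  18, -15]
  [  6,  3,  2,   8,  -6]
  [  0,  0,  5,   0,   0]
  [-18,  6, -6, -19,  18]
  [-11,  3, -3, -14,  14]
λ = 3: alg = 2, geom = 1; λ = 5: alg = 3, geom = 3

Step 1 — factor the characteristic polynomial to read off the algebraic multiplicities:
  χ_A(x) = (x - 5)^3*(x - 3)^2

Step 2 — compute geometric multiplicities via the rank-nullity identity g(λ) = n − rank(A − λI):
  rank(A − (3)·I) = 4, so dim ker(A − (3)·I) = n − 4 = 1
  rank(A − (5)·I) = 2, so dim ker(A − (5)·I) = n − 2 = 3

Summary:
  λ = 3: algebraic multiplicity = 2, geometric multiplicity = 1
  λ = 5: algebraic multiplicity = 3, geometric multiplicity = 3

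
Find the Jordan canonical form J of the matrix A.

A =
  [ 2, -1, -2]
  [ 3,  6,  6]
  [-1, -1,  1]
J_2(3) ⊕ J_1(3)

The characteristic polynomial is
  det(x·I − A) = x^3 - 9*x^2 + 27*x - 27 = (x - 3)^3

Eigenvalues and multiplicities (the geometric multiplicity of λ is n − rank(A − λI), which equals the number of Jordan blocks for λ):
  λ = 3: algebraic multiplicity = 3, geometric multiplicity = 2

Determining the block sizes for each eigenvalue:
  λ = 3: 2 blocks summing to 3 forces exactly one block of size 2 and the rest size 1 → block sizes [2, 1]

Assembling the blocks gives a Jordan form
J =
  [3, 1, 0]
  [0, 3, 0]
  [0, 0, 3]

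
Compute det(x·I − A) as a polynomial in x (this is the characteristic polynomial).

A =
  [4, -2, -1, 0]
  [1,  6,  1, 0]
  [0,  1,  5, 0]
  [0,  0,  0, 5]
x^4 - 20*x^3 + 150*x^2 - 500*x + 625

Expanding det(x·I − A) (e.g. by cofactor expansion or by noting that A is similar to its Jordan form J, which has the same characteristic polynomial as A) gives
  χ_A(x) = x^4 - 20*x^3 + 150*x^2 - 500*x + 625
which factors as (x - 5)^4. The eigenvalues (with algebraic multiplicities) are λ = 5 with multiplicity 4.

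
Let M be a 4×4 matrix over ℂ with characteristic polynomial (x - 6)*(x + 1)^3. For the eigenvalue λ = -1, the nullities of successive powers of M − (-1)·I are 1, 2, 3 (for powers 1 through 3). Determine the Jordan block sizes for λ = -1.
Block sizes for λ = -1: [3]

From the dimensions of kernels of powers, the number of Jordan blocks of size at least j is d_j − d_{j−1} where d_j = dim ker(N^j) (with d_0 = 0). Computing the differences gives [1, 1, 1].
The number of blocks of size exactly k is (#blocks of size ≥ k) − (#blocks of size ≥ k + 1), so the partition is: 1 block(s) of size 3.
In nonincreasing order the block sizes are [3].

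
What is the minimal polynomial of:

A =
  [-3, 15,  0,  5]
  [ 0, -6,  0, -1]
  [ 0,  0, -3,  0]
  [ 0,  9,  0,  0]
x^2 + 6*x + 9

The characteristic polynomial is χ_A(x) = (x + 3)^4, so the eigenvalues are known. The minimal polynomial is
  m_A(x) = Π_λ (x − λ)^{k_λ}
where k_λ is the size of the *largest* Jordan block for λ (equivalently, the smallest k with (A − λI)^k v = 0 for every generalised eigenvector v of λ).

  λ = -3: largest Jordan block has size 2, contributing (x + 3)^2

So m_A(x) = (x + 3)^2 = x^2 + 6*x + 9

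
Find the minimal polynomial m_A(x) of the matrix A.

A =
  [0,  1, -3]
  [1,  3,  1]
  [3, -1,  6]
x^3 - 9*x^2 + 27*x - 27

The characteristic polynomial is χ_A(x) = (x - 3)^3, so the eigenvalues are known. The minimal polynomial is
  m_A(x) = Π_λ (x − λ)^{k_λ}
where k_λ is the size of the *largest* Jordan block for λ (equivalently, the smallest k with (A − λI)^k v = 0 for every generalised eigenvector v of λ).

  λ = 3: largest Jordan block has size 3, contributing (x − 3)^3

So m_A(x) = (x - 3)^3 = x^3 - 9*x^2 + 27*x - 27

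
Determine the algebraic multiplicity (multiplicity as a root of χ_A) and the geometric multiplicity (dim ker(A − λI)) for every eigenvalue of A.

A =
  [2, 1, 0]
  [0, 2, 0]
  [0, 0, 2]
λ = 2: alg = 3, geom = 2

Step 1 — factor the characteristic polynomial to read off the algebraic multiplicities:
  χ_A(x) = (x - 2)^3

Step 2 — compute geometric multiplicities via the rank-nullity identity g(λ) = n − rank(A − λI):
  rank(A − (2)·I) = 1, so dim ker(A − (2)·I) = n − 1 = 2

Summary:
  λ = 2: algebraic multiplicity = 3, geometric multiplicity = 2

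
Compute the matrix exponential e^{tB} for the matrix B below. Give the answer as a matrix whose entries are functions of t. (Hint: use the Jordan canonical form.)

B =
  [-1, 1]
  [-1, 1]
e^{tB} =
  [1 - t, t]
  [-t, t + 1]

Strategy: write B = P · J · P⁻¹ where J is a Jordan canonical form, so e^{tB} = P · e^{tJ} · P⁻¹, and e^{tJ} can be computed block-by-block.

B has Jordan form
J =
  [0, 1]
  [0, 0]
(up to reordering of blocks).

Per-block formulas:
  For a 2×2 Jordan block J_2(0): exp(t · J_2(0)) = e^(0t)·(I + t·N), where N is the 2×2 nilpotent shift.

After assembling e^{tJ} and conjugating by P, we get:

e^{tB} =
  [1 - t, t]
  [-t, t + 1]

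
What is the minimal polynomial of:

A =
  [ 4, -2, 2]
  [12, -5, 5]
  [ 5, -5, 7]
x^3 - 6*x^2 + 12*x - 8

The characteristic polynomial is χ_A(x) = (x - 2)^3, so the eigenvalues are known. The minimal polynomial is
  m_A(x) = Π_λ (x − λ)^{k_λ}
where k_λ is the size of the *largest* Jordan block for λ (equivalently, the smallest k with (A − λI)^k v = 0 for every generalised eigenvector v of λ).

  λ = 2: largest Jordan block has size 3, contributing (x − 2)^3

So m_A(x) = (x - 2)^3 = x^3 - 6*x^2 + 12*x - 8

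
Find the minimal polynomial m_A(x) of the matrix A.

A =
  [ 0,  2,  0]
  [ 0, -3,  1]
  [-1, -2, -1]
x^3 + 4*x^2 + 5*x + 2

The characteristic polynomial is χ_A(x) = (x + 1)^2*(x + 2), so the eigenvalues are known. The minimal polynomial is
  m_A(x) = Π_λ (x − λ)^{k_λ}
where k_λ is the size of the *largest* Jordan block for λ (equivalently, the smallest k with (A − λI)^k v = 0 for every generalised eigenvector v of λ).

  λ = -2: largest Jordan block has size 1, contributing (x + 2)
  λ = -1: largest Jordan block has size 2, contributing (x + 1)^2

So m_A(x) = (x + 1)^2*(x + 2) = x^3 + 4*x^2 + 5*x + 2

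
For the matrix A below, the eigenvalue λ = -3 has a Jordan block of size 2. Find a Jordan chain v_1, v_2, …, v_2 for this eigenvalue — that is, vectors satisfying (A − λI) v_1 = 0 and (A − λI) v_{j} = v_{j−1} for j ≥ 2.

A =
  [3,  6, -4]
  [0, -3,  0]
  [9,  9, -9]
A Jordan chain for λ = -3 of length 2:
v_1 = (6, 0, 9)ᵀ
v_2 = (1, 0, 0)ᵀ

Let N = A − (-3)·I. We want v_2 with N^2 v_2 = 0 but N^1 v_2 ≠ 0; then v_{j-1} := N · v_j for j = 2, …, 2.

Pick v_2 = (1, 0, 0)ᵀ.
Then v_1 = N · v_2 = (6, 0, 9)ᵀ.

Sanity check: (A − (-3)·I) v_1 = (0, 0, 0)ᵀ = 0. ✓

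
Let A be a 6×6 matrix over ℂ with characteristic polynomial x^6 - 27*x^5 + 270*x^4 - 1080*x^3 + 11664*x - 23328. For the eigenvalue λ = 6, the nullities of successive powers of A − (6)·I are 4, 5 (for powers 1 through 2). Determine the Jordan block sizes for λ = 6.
Block sizes for λ = 6: [2, 1, 1, 1]

From the dimensions of kernels of powers, the number of Jordan blocks of size at least j is d_j − d_{j−1} where d_j = dim ker(N^j) (with d_0 = 0). Computing the differences gives [4, 1].
The number of blocks of size exactly k is (#blocks of size ≥ k) − (#blocks of size ≥ k + 1), so the partition is: 3 block(s) of size 1, 1 block(s) of size 2.
In nonincreasing order the block sizes are [2, 1, 1, 1].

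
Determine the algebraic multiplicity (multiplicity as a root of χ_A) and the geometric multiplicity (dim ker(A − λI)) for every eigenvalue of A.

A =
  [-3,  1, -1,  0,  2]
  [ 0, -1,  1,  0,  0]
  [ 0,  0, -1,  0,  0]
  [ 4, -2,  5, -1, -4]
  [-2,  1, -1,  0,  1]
λ = -1: alg = 5, geom = 3

Step 1 — factor the characteristic polynomial to read off the algebraic multiplicities:
  χ_A(x) = (x + 1)^5

Step 2 — compute geometric multiplicities via the rank-nullity identity g(λ) = n − rank(A − λI):
  rank(A − (-1)·I) = 2, so dim ker(A − (-1)·I) = n − 2 = 3

Summary:
  λ = -1: algebraic multiplicity = 5, geometric multiplicity = 3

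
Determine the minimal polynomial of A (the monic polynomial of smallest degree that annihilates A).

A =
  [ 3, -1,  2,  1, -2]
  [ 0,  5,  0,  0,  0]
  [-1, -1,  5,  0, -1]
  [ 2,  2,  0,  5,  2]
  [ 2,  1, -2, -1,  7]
x^2 - 10*x + 25

The characteristic polynomial is χ_A(x) = (x - 5)^5, so the eigenvalues are known. The minimal polynomial is
  m_A(x) = Π_λ (x − λ)^{k_λ}
where k_λ is the size of the *largest* Jordan block for λ (equivalently, the smallest k with (A − λI)^k v = 0 for every generalised eigenvector v of λ).

  λ = 5: largest Jordan block has size 2, contributing (x − 5)^2

So m_A(x) = (x - 5)^2 = x^2 - 10*x + 25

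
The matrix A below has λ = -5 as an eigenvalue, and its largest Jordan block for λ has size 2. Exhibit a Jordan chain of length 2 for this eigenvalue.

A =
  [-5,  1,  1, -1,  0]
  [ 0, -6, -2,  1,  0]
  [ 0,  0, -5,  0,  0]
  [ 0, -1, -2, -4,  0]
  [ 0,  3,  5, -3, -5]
A Jordan chain for λ = -5 of length 2:
v_1 = (1, -1, 0, -1, 3)ᵀ
v_2 = (0, 1, 0, 0, 0)ᵀ

Let N = A − (-5)·I. We want v_2 with N^2 v_2 = 0 but N^1 v_2 ≠ 0; then v_{j-1} := N · v_j for j = 2, …, 2.

Pick v_2 = (0, 1, 0, 0, 0)ᵀ.
Then v_1 = N · v_2 = (1, -1, 0, -1, 3)ᵀ.

Sanity check: (A − (-5)·I) v_1 = (0, 0, 0, 0, 0)ᵀ = 0. ✓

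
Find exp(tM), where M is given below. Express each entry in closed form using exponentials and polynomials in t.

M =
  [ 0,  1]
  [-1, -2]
e^{tM} =
  [t*exp(-t) + exp(-t), t*exp(-t)]
  [-t*exp(-t), -t*exp(-t) + exp(-t)]

Strategy: write M = P · J · P⁻¹ where J is a Jordan canonical form, so e^{tM} = P · e^{tJ} · P⁻¹, and e^{tJ} can be computed block-by-block.

M has Jordan form
J =
  [-1,  1]
  [ 0, -1]
(up to reordering of blocks).

Per-block formulas:
  For a 2×2 Jordan block J_2(-1): exp(t · J_2(-1)) = e^(-1t)·(I + t·N), where N is the 2×2 nilpotent shift.

After assembling e^{tJ} and conjugating by P, we get:

e^{tM} =
  [t*exp(-t) + exp(-t), t*exp(-t)]
  [-t*exp(-t), -t*exp(-t) + exp(-t)]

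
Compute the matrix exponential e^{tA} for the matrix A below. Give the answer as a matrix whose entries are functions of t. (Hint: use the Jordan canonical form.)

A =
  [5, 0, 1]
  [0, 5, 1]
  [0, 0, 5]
e^{tA} =
  [exp(5*t), 0, t*exp(5*t)]
  [0, exp(5*t), t*exp(5*t)]
  [0, 0, exp(5*t)]

Strategy: write A = P · J · P⁻¹ where J is a Jordan canonical form, so e^{tA} = P · e^{tJ} · P⁻¹, and e^{tJ} can be computed block-by-block.

A has Jordan form
J =
  [5, 1, 0]
  [0, 5, 0]
  [0, 0, 5]
(up to reordering of blocks).

Per-block formulas:
  For a 1×1 block at λ = 5: exp(t · [5]) = [e^(5t)].
  For a 2×2 Jordan block J_2(5): exp(t · J_2(5)) = e^(5t)·(I + t·N), where N is the 2×2 nilpotent shift.

After assembling e^{tJ} and conjugating by P, we get:

e^{tA} =
  [exp(5*t), 0, t*exp(5*t)]
  [0, exp(5*t), t*exp(5*t)]
  [0, 0, exp(5*t)]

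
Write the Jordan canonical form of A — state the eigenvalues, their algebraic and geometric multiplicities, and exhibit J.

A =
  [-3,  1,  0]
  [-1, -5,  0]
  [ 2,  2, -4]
J_2(-4) ⊕ J_1(-4)

The characteristic polynomial is
  det(x·I − A) = x^3 + 12*x^2 + 48*x + 64 = (x + 4)^3

Eigenvalues and multiplicities (the geometric multiplicity of λ is n − rank(A − λI), which equals the number of Jordan blocks for λ):
  λ = -4: algebraic multiplicity = 3, geometric multiplicity = 2

Determining the block sizes for each eigenvalue:
  λ = -4: 2 blocks summing to 3 forces exactly one block of size 2 and the rest size 1 → block sizes [2, 1]

Assembling the blocks gives a Jordan form
J =
  [-4,  1,  0]
  [ 0, -4,  0]
  [ 0,  0, -4]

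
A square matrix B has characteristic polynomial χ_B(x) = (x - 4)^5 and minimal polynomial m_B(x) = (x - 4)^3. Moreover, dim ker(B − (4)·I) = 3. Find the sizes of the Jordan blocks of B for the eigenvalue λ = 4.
Block sizes for λ = 4: [3, 1, 1]

Step 1 — from the characteristic polynomial, algebraic multiplicity of λ = 4 is 5. From dim ker(B − (4)·I) = 3, there are exactly 3 Jordan blocks for λ = 4.
Step 2 — from the minimal polynomial, the factor (x − 4)^3 tells us the largest block for λ = 4 has size 3.
Step 3 — with total size 5, 3 blocks, and largest block 3, the block sizes (in nonincreasing order) are [3, 1, 1].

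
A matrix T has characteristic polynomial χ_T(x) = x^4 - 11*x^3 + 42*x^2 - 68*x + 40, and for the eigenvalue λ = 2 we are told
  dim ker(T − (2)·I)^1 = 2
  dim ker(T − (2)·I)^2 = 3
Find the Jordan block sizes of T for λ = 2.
Block sizes for λ = 2: [2, 1]

From the dimensions of kernels of powers, the number of Jordan blocks of size at least j is d_j − d_{j−1} where d_j = dim ker(N^j) (with d_0 = 0). Computing the differences gives [2, 1].
The number of blocks of size exactly k is (#blocks of size ≥ k) − (#blocks of size ≥ k + 1), so the partition is: 1 block(s) of size 1, 1 block(s) of size 2.
In nonincreasing order the block sizes are [2, 1].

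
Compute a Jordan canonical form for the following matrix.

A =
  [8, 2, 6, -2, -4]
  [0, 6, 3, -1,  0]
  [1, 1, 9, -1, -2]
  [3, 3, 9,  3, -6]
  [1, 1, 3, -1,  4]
J_3(6) ⊕ J_1(6) ⊕ J_1(6)

The characteristic polynomial is
  det(x·I − A) = x^5 - 30*x^4 + 360*x^3 - 2160*x^2 + 6480*x - 7776 = (x - 6)^5

Eigenvalues and multiplicities (the geometric multiplicity of λ is n − rank(A − λI), which equals the number of Jordan blocks for λ):
  λ = 6: algebraic multiplicity = 5, geometric multiplicity = 3

Determining the block sizes for each eigenvalue:
  λ = 6: with am = 5 and gm = 3, the partition is not yet determined (e.g. several partitions of 5 into 3 parts exist). Let N = A − (6)·I. Computing rank(N^1) = 2, rank(N^2) = 1, rank(N^3) = 0; the number of blocks of size ≥ j is rank(N^{j−1}) − rank(N^j), giving [3, 1, 1]. So we have 1 block(s) of size 3, 2 block(s) of size 1 → block sizes [3, 1, 1]

Assembling the blocks gives a Jordan form
J =
  [6, 1, 0, 0, 0]
  [0, 6, 1, 0, 0]
  [0, 0, 6, 0, 0]
  [0, 0, 0, 6, 0]
  [0, 0, 0, 0, 6]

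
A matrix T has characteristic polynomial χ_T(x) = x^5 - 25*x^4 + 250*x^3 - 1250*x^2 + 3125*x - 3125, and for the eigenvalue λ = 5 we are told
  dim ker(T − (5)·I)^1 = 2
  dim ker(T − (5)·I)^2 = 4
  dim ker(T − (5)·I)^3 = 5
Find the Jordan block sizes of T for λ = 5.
Block sizes for λ = 5: [3, 2]

From the dimensions of kernels of powers, the number of Jordan blocks of size at least j is d_j − d_{j−1} where d_j = dim ker(N^j) (with d_0 = 0). Computing the differences gives [2, 2, 1].
The number of blocks of size exactly k is (#blocks of size ≥ k) − (#blocks of size ≥ k + 1), so the partition is: 1 block(s) of size 2, 1 block(s) of size 3.
In nonincreasing order the block sizes are [3, 2].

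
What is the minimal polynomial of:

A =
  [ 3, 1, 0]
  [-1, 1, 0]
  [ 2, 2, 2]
x^2 - 4*x + 4

The characteristic polynomial is χ_A(x) = (x - 2)^3, so the eigenvalues are known. The minimal polynomial is
  m_A(x) = Π_λ (x − λ)^{k_λ}
where k_λ is the size of the *largest* Jordan block for λ (equivalently, the smallest k with (A − λI)^k v = 0 for every generalised eigenvector v of λ).

  λ = 2: largest Jordan block has size 2, contributing (x − 2)^2

So m_A(x) = (x - 2)^2 = x^2 - 4*x + 4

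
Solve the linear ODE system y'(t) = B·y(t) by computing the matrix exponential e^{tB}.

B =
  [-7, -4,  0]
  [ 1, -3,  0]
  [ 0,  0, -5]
e^{tB} =
  [-2*t*exp(-5*t) + exp(-5*t), -4*t*exp(-5*t), 0]
  [t*exp(-5*t), 2*t*exp(-5*t) + exp(-5*t), 0]
  [0, 0, exp(-5*t)]

Strategy: write B = P · J · P⁻¹ where J is a Jordan canonical form, so e^{tB} = P · e^{tJ} · P⁻¹, and e^{tJ} can be computed block-by-block.

B has Jordan form
J =
  [-5,  1,  0]
  [ 0, -5,  0]
  [ 0,  0, -5]
(up to reordering of blocks).

Per-block formulas:
  For a 1×1 block at λ = -5: exp(t · [-5]) = [e^(-5t)].
  For a 2×2 Jordan block J_2(-5): exp(t · J_2(-5)) = e^(-5t)·(I + t·N), where N is the 2×2 nilpotent shift.

After assembling e^{tJ} and conjugating by P, we get:

e^{tB} =
  [-2*t*exp(-5*t) + exp(-5*t), -4*t*exp(-5*t), 0]
  [t*exp(-5*t), 2*t*exp(-5*t) + exp(-5*t), 0]
  [0, 0, exp(-5*t)]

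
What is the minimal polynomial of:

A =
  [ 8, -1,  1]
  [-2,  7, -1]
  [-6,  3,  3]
x^2 - 12*x + 36

The characteristic polynomial is χ_A(x) = (x - 6)^3, so the eigenvalues are known. The minimal polynomial is
  m_A(x) = Π_λ (x − λ)^{k_λ}
where k_λ is the size of the *largest* Jordan block for λ (equivalently, the smallest k with (A − λI)^k v = 0 for every generalised eigenvector v of λ).

  λ = 6: largest Jordan block has size 2, contributing (x − 6)^2

So m_A(x) = (x - 6)^2 = x^2 - 12*x + 36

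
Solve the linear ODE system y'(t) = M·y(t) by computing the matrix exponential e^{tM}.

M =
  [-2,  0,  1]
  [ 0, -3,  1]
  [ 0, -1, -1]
e^{tM} =
  [exp(-2*t), -t^2*exp(-2*t)/2, t^2*exp(-2*t)/2 + t*exp(-2*t)]
  [0, -t*exp(-2*t) + exp(-2*t), t*exp(-2*t)]
  [0, -t*exp(-2*t), t*exp(-2*t) + exp(-2*t)]

Strategy: write M = P · J · P⁻¹ where J is a Jordan canonical form, so e^{tM} = P · e^{tJ} · P⁻¹, and e^{tJ} can be computed block-by-block.

M has Jordan form
J =
  [-2,  1,  0]
  [ 0, -2,  1]
  [ 0,  0, -2]
(up to reordering of blocks).

Per-block formulas:
  For a 3×3 Jordan block J_3(-2): exp(t · J_3(-2)) = e^(-2t)·(I + t·N + (t^2/2)·N^2), where N is the 3×3 nilpotent shift.

After assembling e^{tJ} and conjugating by P, we get:

e^{tM} =
  [exp(-2*t), -t^2*exp(-2*t)/2, t^2*exp(-2*t)/2 + t*exp(-2*t)]
  [0, -t*exp(-2*t) + exp(-2*t), t*exp(-2*t)]
  [0, -t*exp(-2*t), t*exp(-2*t) + exp(-2*t)]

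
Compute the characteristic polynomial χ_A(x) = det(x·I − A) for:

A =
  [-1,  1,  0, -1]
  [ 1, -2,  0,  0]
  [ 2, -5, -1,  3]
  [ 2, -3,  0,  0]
x^4 + 4*x^3 + 6*x^2 + 4*x + 1

Expanding det(x·I − A) (e.g. by cofactor expansion or by noting that A is similar to its Jordan form J, which has the same characteristic polynomial as A) gives
  χ_A(x) = x^4 + 4*x^3 + 6*x^2 + 4*x + 1
which factors as (x + 1)^4. The eigenvalues (with algebraic multiplicities) are λ = -1 with multiplicity 4.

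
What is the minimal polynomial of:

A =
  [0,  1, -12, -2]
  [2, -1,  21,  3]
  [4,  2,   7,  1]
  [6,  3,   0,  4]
x^4 - 10*x^3 + 24*x^2 + 32*x - 128

The characteristic polynomial is χ_A(x) = (x - 4)^3*(x + 2), so the eigenvalues are known. The minimal polynomial is
  m_A(x) = Π_λ (x − λ)^{k_λ}
where k_λ is the size of the *largest* Jordan block for λ (equivalently, the smallest k with (A − λI)^k v = 0 for every generalised eigenvector v of λ).

  λ = -2: largest Jordan block has size 1, contributing (x + 2)
  λ = 4: largest Jordan block has size 3, contributing (x − 4)^3

So m_A(x) = (x - 4)^3*(x + 2) = x^4 - 10*x^3 + 24*x^2 + 32*x - 128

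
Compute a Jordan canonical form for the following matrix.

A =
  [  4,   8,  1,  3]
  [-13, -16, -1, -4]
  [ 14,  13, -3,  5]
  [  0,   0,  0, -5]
J_3(-5) ⊕ J_1(-5)

The characteristic polynomial is
  det(x·I − A) = x^4 + 20*x^3 + 150*x^2 + 500*x + 625 = (x + 5)^4

Eigenvalues and multiplicities (the geometric multiplicity of λ is n − rank(A − λI), which equals the number of Jordan blocks for λ):
  λ = -5: algebraic multiplicity = 4, geometric multiplicity = 2

Determining the block sizes for each eigenvalue:
  λ = -5: with am = 4 and gm = 2, the partition is not yet determined (e.g. several partitions of 4 into 2 parts exist). Let N = A − (-5)·I. Computing rank(N^1) = 2, rank(N^2) = 1, rank(N^3) = 0; the number of blocks of size ≥ j is rank(N^{j−1}) − rank(N^j), giving [2, 1, 1]. So we have 1 block(s) of size 3, 1 block(s) of size 1 → block sizes [3, 1]

Assembling the blocks gives a Jordan form
J =
  [-5,  1,  0,  0]
  [ 0, -5,  1,  0]
  [ 0,  0, -5,  0]
  [ 0,  0,  0, -5]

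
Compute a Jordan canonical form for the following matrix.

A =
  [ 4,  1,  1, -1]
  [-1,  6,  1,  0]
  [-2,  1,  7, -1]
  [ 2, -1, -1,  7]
J_3(6) ⊕ J_1(6)

The characteristic polynomial is
  det(x·I − A) = x^4 - 24*x^3 + 216*x^2 - 864*x + 1296 = (x - 6)^4

Eigenvalues and multiplicities (the geometric multiplicity of λ is n − rank(A − λI), which equals the number of Jordan blocks for λ):
  λ = 6: algebraic multiplicity = 4, geometric multiplicity = 2

Determining the block sizes for each eigenvalue:
  λ = 6: with am = 4 and gm = 2, the partition is not yet determined (e.g. several partitions of 4 into 2 parts exist). Let N = A − (6)·I. Computing rank(N^1) = 2, rank(N^2) = 1, rank(N^3) = 0; the number of blocks of size ≥ j is rank(N^{j−1}) − rank(N^j), giving [2, 1, 1]. So we have 1 block(s) of size 3, 1 block(s) of size 1 → block sizes [3, 1]

Assembling the blocks gives a Jordan form
J =
  [6, 1, 0, 0]
  [0, 6, 1, 0]
  [0, 0, 6, 0]
  [0, 0, 0, 6]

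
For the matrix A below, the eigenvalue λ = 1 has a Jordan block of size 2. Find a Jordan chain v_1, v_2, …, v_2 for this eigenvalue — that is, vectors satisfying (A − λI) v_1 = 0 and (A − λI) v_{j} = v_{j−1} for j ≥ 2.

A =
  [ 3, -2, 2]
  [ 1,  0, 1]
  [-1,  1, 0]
A Jordan chain for λ = 1 of length 2:
v_1 = (2, 1, -1)ᵀ
v_2 = (1, 0, 0)ᵀ

Let N = A − (1)·I. We want v_2 with N^2 v_2 = 0 but N^1 v_2 ≠ 0; then v_{j-1} := N · v_j for j = 2, …, 2.

Pick v_2 = (1, 0, 0)ᵀ.
Then v_1 = N · v_2 = (2, 1, -1)ᵀ.

Sanity check: (A − (1)·I) v_1 = (0, 0, 0)ᵀ = 0. ✓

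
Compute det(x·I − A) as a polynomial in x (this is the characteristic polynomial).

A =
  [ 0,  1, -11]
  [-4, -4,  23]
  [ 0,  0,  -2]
x^3 + 6*x^2 + 12*x + 8

Expanding det(x·I − A) (e.g. by cofactor expansion or by noting that A is similar to its Jordan form J, which has the same characteristic polynomial as A) gives
  χ_A(x) = x^3 + 6*x^2 + 12*x + 8
which factors as (x + 2)^3. The eigenvalues (with algebraic multiplicities) are λ = -2 with multiplicity 3.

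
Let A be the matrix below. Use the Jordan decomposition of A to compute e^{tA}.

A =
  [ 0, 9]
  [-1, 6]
e^{tA} =
  [-3*t*exp(3*t) + exp(3*t), 9*t*exp(3*t)]
  [-t*exp(3*t), 3*t*exp(3*t) + exp(3*t)]

Strategy: write A = P · J · P⁻¹ where J is a Jordan canonical form, so e^{tA} = P · e^{tJ} · P⁻¹, and e^{tJ} can be computed block-by-block.

A has Jordan form
J =
  [3, 1]
  [0, 3]
(up to reordering of blocks).

Per-block formulas:
  For a 2×2 Jordan block J_2(3): exp(t · J_2(3)) = e^(3t)·(I + t·N), where N is the 2×2 nilpotent shift.

After assembling e^{tJ} and conjugating by P, we get:

e^{tA} =
  [-3*t*exp(3*t) + exp(3*t), 9*t*exp(3*t)]
  [-t*exp(3*t), 3*t*exp(3*t) + exp(3*t)]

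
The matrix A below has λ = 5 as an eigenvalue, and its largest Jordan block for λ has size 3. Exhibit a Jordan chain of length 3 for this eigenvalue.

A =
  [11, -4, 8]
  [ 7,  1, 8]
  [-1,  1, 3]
A Jordan chain for λ = 5 of length 3:
v_1 = (0, 6, 3)ᵀ
v_2 = (6, 7, -1)ᵀ
v_3 = (1, 0, 0)ᵀ

Let N = A − (5)·I. We want v_3 with N^3 v_3 = 0 but N^2 v_3 ≠ 0; then v_{j-1} := N · v_j for j = 3, …, 2.

Pick v_3 = (1, 0, 0)ᵀ.
Then v_2 = N · v_3 = (6, 7, -1)ᵀ.
Then v_1 = N · v_2 = (0, 6, 3)ᵀ.

Sanity check: (A − (5)·I) v_1 = (0, 0, 0)ᵀ = 0. ✓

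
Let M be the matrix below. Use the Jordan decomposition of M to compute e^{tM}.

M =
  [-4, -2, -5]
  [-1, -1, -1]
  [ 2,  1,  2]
e^{tM} =
  [t^2*exp(-t)/2 - 3*t*exp(-t) + exp(-t), t^2*exp(-t)/2 - 2*t*exp(-t), t^2*exp(-t) - 5*t*exp(-t)]
  [t^2*exp(-t)/2 - t*exp(-t), t^2*exp(-t)/2 + exp(-t), t^2*exp(-t) - t*exp(-t)]
  [-t^2*exp(-t)/2 + 2*t*exp(-t), -t^2*exp(-t)/2 + t*exp(-t), -t^2*exp(-t) + 3*t*exp(-t) + exp(-t)]

Strategy: write M = P · J · P⁻¹ where J is a Jordan canonical form, so e^{tM} = P · e^{tJ} · P⁻¹, and e^{tJ} can be computed block-by-block.

M has Jordan form
J =
  [-1,  1,  0]
  [ 0, -1,  1]
  [ 0,  0, -1]
(up to reordering of blocks).

Per-block formulas:
  For a 3×3 Jordan block J_3(-1): exp(t · J_3(-1)) = e^(-1t)·(I + t·N + (t^2/2)·N^2), where N is the 3×3 nilpotent shift.

After assembling e^{tJ} and conjugating by P, we get:

e^{tM} =
  [t^2*exp(-t)/2 - 3*t*exp(-t) + exp(-t), t^2*exp(-t)/2 - 2*t*exp(-t), t^2*exp(-t) - 5*t*exp(-t)]
  [t^2*exp(-t)/2 - t*exp(-t), t^2*exp(-t)/2 + exp(-t), t^2*exp(-t) - t*exp(-t)]
  [-t^2*exp(-t)/2 + 2*t*exp(-t), -t^2*exp(-t)/2 + t*exp(-t), -t^2*exp(-t) + 3*t*exp(-t) + exp(-t)]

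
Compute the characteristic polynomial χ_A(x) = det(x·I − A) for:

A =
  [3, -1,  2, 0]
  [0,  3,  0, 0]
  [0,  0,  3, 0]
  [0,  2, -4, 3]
x^4 - 12*x^3 + 54*x^2 - 108*x + 81

Expanding det(x·I − A) (e.g. by cofactor expansion or by noting that A is similar to its Jordan form J, which has the same characteristic polynomial as A) gives
  χ_A(x) = x^4 - 12*x^3 + 54*x^2 - 108*x + 81
which factors as (x - 3)^4. The eigenvalues (with algebraic multiplicities) are λ = 3 with multiplicity 4.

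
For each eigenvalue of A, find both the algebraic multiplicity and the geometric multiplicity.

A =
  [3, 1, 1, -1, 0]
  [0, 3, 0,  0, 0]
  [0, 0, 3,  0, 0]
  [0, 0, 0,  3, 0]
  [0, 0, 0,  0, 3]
λ = 3: alg = 5, geom = 4

Step 1 — factor the characteristic polynomial to read off the algebraic multiplicities:
  χ_A(x) = (x - 3)^5

Step 2 — compute geometric multiplicities via the rank-nullity identity g(λ) = n − rank(A − λI):
  rank(A − (3)·I) = 1, so dim ker(A − (3)·I) = n − 1 = 4

Summary:
  λ = 3: algebraic multiplicity = 5, geometric multiplicity = 4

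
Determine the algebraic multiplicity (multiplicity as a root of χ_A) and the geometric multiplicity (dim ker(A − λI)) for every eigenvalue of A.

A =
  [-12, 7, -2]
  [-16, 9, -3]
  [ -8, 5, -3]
λ = -2: alg = 3, geom = 1

Step 1 — factor the characteristic polynomial to read off the algebraic multiplicities:
  χ_A(x) = (x + 2)^3

Step 2 — compute geometric multiplicities via the rank-nullity identity g(λ) = n − rank(A − λI):
  rank(A − (-2)·I) = 2, so dim ker(A − (-2)·I) = n − 2 = 1

Summary:
  λ = -2: algebraic multiplicity = 3, geometric multiplicity = 1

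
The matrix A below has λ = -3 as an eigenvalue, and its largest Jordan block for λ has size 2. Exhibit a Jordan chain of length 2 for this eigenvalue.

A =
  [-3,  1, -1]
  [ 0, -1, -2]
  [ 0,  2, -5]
A Jordan chain for λ = -3 of length 2:
v_1 = (1, 2, 2)ᵀ
v_2 = (0, 1, 0)ᵀ

Let N = A − (-3)·I. We want v_2 with N^2 v_2 = 0 but N^1 v_2 ≠ 0; then v_{j-1} := N · v_j for j = 2, …, 2.

Pick v_2 = (0, 1, 0)ᵀ.
Then v_1 = N · v_2 = (1, 2, 2)ᵀ.

Sanity check: (A − (-3)·I) v_1 = (0, 0, 0)ᵀ = 0. ✓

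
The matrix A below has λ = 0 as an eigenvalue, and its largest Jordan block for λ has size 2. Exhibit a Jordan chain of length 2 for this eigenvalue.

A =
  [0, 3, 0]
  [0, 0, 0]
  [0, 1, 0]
A Jordan chain for λ = 0 of length 2:
v_1 = (3, 0, 1)ᵀ
v_2 = (0, 1, 0)ᵀ

Let N = A − (0)·I. We want v_2 with N^2 v_2 = 0 but N^1 v_2 ≠ 0; then v_{j-1} := N · v_j for j = 2, …, 2.

Pick v_2 = (0, 1, 0)ᵀ.
Then v_1 = N · v_2 = (3, 0, 1)ᵀ.

Sanity check: (A − (0)·I) v_1 = (0, 0, 0)ᵀ = 0. ✓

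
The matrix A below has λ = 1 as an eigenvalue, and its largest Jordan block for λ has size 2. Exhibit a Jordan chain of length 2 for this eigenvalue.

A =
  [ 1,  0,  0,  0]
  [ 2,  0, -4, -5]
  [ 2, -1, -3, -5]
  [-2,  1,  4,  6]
A Jordan chain for λ = 1 of length 2:
v_1 = (0, 2, 2, -2)ᵀ
v_2 = (1, 0, 0, 0)ᵀ

Let N = A − (1)·I. We want v_2 with N^2 v_2 = 0 but N^1 v_2 ≠ 0; then v_{j-1} := N · v_j for j = 2, …, 2.

Pick v_2 = (1, 0, 0, 0)ᵀ.
Then v_1 = N · v_2 = (0, 2, 2, -2)ᵀ.

Sanity check: (A − (1)·I) v_1 = (0, 0, 0, 0)ᵀ = 0. ✓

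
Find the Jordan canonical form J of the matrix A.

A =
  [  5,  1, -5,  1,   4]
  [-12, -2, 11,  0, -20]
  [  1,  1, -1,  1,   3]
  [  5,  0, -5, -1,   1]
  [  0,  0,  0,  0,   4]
J_3(-1) ⊕ J_2(4)

The characteristic polynomial is
  det(x·I − A) = x^5 - 5*x^4 - 5*x^3 + 25*x^2 + 40*x + 16 = (x - 4)^2*(x + 1)^3

Eigenvalues and multiplicities (the geometric multiplicity of λ is n − rank(A − λI), which equals the number of Jordan blocks for λ):
  λ = -1: algebraic multiplicity = 3, geometric multiplicity = 1
  λ = 4: algebraic multiplicity = 2, geometric multiplicity = 1

Determining the block sizes for each eigenvalue:
  λ = -1: one block (gm = 1), so the single block has size am = 3 → block sizes [3]
  λ = 4: one block (gm = 1), so the single block has size am = 2 → block sizes [2]

Assembling the blocks gives a Jordan form
J =
  [-1,  1,  0, 0, 0]
  [ 0, -1,  1, 0, 0]
  [ 0,  0, -1, 0, 0]
  [ 0,  0,  0, 4, 1]
  [ 0,  0,  0, 0, 4]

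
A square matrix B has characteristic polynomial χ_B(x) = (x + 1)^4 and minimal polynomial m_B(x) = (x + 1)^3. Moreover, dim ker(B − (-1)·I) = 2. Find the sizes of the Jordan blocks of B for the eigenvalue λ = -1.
Block sizes for λ = -1: [3, 1]

Step 1 — from the characteristic polynomial, algebraic multiplicity of λ = -1 is 4. From dim ker(B − (-1)·I) = 2, there are exactly 2 Jordan blocks for λ = -1.
Step 2 — from the minimal polynomial, the factor (x + 1)^3 tells us the largest block for λ = -1 has size 3.
Step 3 — with total size 4, 2 blocks, and largest block 3, the block sizes (in nonincreasing order) are [3, 1].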